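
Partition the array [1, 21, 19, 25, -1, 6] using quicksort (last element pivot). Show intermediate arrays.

Partition 1: pivot=6 at index 2 -> [1, -1, 6, 25, 21, 19]
Partition 2: pivot=-1 at index 0 -> [-1, 1, 6, 25, 21, 19]
Partition 3: pivot=19 at index 3 -> [-1, 1, 6, 19, 21, 25]
Partition 4: pivot=25 at index 5 -> [-1, 1, 6, 19, 21, 25]


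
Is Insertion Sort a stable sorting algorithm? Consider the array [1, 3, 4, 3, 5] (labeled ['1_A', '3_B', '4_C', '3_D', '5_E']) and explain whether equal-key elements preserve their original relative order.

Trace Insertion Sort on the labeled array (the key is the number; the letter only tracks identity):
  Insert 3_B at index 1: [1_A, 3_B, 4_C, 3_D, 5_E]
  Insert 4_C at index 2: [1_A, 3_B, 4_C, 3_D, 5_E]
  Insert 3_D at index 2: [1_A, 3_B, 3_D, 4_C, 5_E]
  Insert 5_E at index 4: [1_A, 3_B, 3_D, 4_C, 5_E]
Final order: [1_A, 3_B, 3_D, 4_C, 5_E]
Equal keys:
  value 3: originally 3_B, 3_D; after sorting 3_B, 3_D -> order preserved
All equal keys kept their original relative order. Insertion Sort is stable: elements are shifted only while they are strictly greater than the key, so a key is inserted after any equal elements already placed.
Answer: Stable


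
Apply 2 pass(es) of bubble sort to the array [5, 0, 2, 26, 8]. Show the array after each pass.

After pass 1: [0, 2, 5, 8, 26] (3 swaps)
After pass 2: [0, 2, 5, 8, 26] (0 swaps)
Total swaps: 3


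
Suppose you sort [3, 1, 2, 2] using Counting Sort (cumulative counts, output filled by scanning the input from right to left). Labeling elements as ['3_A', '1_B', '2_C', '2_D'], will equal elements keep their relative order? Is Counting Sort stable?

Trace Counting Sort on the labeled array (the key is the number; the letter only tracks identity):
  Counts for values 0..3: [0, 1, 2, 1]
  Cumulative counts: [0, 1, 3, 4]
  Scan right to left: place 2_D at output index 2
  Scan right to left: place 2_C at output index 1
  Scan right to left: place 1_B at output index 0
  Scan right to left: place 3_A at output index 3
  Output: [1_B, 2_C, 2_D, 3_A]
Equal keys:
  value 2: originally 2_C, 2_D; after sorting 2_C, 2_D -> order preserved
All equal keys kept their original relative order. Counting Sort is stable: scanning the input right to left with decreasing cumulative counts places later duplicates at later output positions.
Answer: Stable


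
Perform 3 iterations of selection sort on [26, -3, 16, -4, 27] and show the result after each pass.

Pass 1: Select minimum -4 at index 3, swap -> [-4, -3, 16, 26, 27]
Pass 2: Select minimum -3 at index 1, swap -> [-4, -3, 16, 26, 27]
Pass 3: Select minimum 16 at index 2, swap -> [-4, -3, 16, 26, 27]


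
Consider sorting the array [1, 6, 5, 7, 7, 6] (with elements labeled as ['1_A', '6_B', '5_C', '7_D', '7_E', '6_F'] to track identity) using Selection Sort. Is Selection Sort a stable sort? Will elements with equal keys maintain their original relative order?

Trace Selection Sort on the labeled array (the key is the number; the letter only tracks identity):
  Pass 1: minimum 1_A is already at index 0; no swap -> [1_A, 6_B, 5_C, 7_D, 7_E, 6_F]
  Pass 2: minimum of unsorted part is 5_C at index 2; swap it with 6_B at index 1 -> [1_A, 5_C, 6_B, 7_D, 7_E, 6_F]
  Pass 3: minimum 6_B is already at index 2; no swap -> [1_A, 5_C, 6_B, 7_D, 7_E, 6_F]
  Pass 4: minimum of unsorted part is 6_F at index 5; swap it with 7_D at index 3 -> [1_A, 5_C, 6_B, 6_F, 7_E, 7_D]
  Pass 5: minimum 7_E is already at index 4; no swap -> [1_A, 5_C, 6_B, 6_F, 7_E, 7_D]
Final order: [1_A, 5_C, 6_B, 6_F, 7_E, 7_D]
Equal keys:
  value 6: originally 6_B, 6_F; after sorting 6_B, 6_F -> order preserved
  value 7: originally 7_D, 7_E; after sorting 7_E, 7_D -> order changed
Equal keys were reordered, so Selection Sort is not stable: the long-range swap that moves the minimum into place can carry an element past an equal key. (One such input is enough; an unstable sort may happen to preserve order on other inputs, but it gives no guarantee.)
Answer: Not stable


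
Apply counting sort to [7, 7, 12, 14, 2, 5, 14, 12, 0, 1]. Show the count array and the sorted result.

Count array: [1, 1, 1, 0, 0, 1, 0, 2, 0, 0, 0, 0, 2, 0, 2]
(count[i] = number of elements equal to i)
Cumulative count: [1, 2, 3, 3, 3, 4, 4, 6, 6, 6, 6, 6, 8, 8, 10]
Sorted: [0, 1, 2, 5, 7, 7, 12, 12, 14, 14]


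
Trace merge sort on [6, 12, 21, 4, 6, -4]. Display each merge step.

Divide and conquer:
  Merge [12] + [21] -> [12, 21]
  Merge [6] + [12, 21] -> [6, 12, 21]
  Merge [6] + [-4] -> [-4, 6]
  Merge [4] + [-4, 6] -> [-4, 4, 6]
  Merge [6, 12, 21] + [-4, 4, 6] -> [-4, 4, 6, 6, 12, 21]


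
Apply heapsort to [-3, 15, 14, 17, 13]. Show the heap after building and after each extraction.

Build heap: [17, 15, 14, -3, 13]
Extract 17: [15, 13, 14, -3, 17]
Extract 15: [14, 13, -3, 15, 17]
Extract 14: [13, -3, 14, 15, 17]
Extract 13: [-3, 13, 14, 15, 17]


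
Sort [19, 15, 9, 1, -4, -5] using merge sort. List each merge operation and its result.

Divide and conquer:
  Merge [15] + [9] -> [9, 15]
  Merge [19] + [9, 15] -> [9, 15, 19]
  Merge [-4] + [-5] -> [-5, -4]
  Merge [1] + [-5, -4] -> [-5, -4, 1]
  Merge [9, 15, 19] + [-5, -4, 1] -> [-5, -4, 1, 9, 15, 19]


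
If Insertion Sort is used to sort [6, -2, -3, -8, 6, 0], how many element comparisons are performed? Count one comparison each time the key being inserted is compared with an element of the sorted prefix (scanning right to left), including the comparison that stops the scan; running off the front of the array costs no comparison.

Insert -2: 6 > -2 (shift), reached front = 1 comparison(s) -> [-2, 6, -3, -8, 6, 0]
Insert -3: 6 > -3 (shift), -2 > -3 (shift), reached front = 2 comparison(s) -> [-3, -2, 6, -8, 6, 0]
Insert -8: 6 > -8 (shift), -2 > -8 (shift), -3 > -8 (shift), reached front = 3 comparison(s) -> [-8, -3, -2, 6, 6, 0]
Insert 6: 6 <= 6 (stop) = 1 comparison(s) -> [-8, -3, -2, 6, 6, 0]
Insert 0: 6 > 0 (shift), 6 > 0 (shift), -2 <= 0 (stop) = 3 comparison(s) -> [-8, -3, -2, 0, 6, 6]
Total comparisons: 1 + 2 + 3 + 1 + 3 = 10


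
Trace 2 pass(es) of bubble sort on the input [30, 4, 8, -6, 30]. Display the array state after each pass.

After pass 1: [4, 8, -6, 30, 30] (3 swaps)
After pass 2: [4, -6, 8, 30, 30] (1 swaps)
Total swaps: 4


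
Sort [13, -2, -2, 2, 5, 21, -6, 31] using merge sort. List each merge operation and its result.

Divide and conquer:
  Merge [13] + [-2] -> [-2, 13]
  Merge [-2] + [2] -> [-2, 2]
  Merge [-2, 13] + [-2, 2] -> [-2, -2, 2, 13]
  Merge [5] + [21] -> [5, 21]
  Merge [-6] + [31] -> [-6, 31]
  Merge [5, 21] + [-6, 31] -> [-6, 5, 21, 31]
  Merge [-2, -2, 2, 13] + [-6, 5, 21, 31] -> [-6, -2, -2, 2, 5, 13, 21, 31]


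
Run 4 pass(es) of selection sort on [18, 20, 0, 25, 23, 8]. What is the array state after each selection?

Pass 1: Select minimum 0 at index 2, swap -> [0, 20, 18, 25, 23, 8]
Pass 2: Select minimum 8 at index 5, swap -> [0, 8, 18, 25, 23, 20]
Pass 3: Select minimum 18 at index 2, swap -> [0, 8, 18, 25, 23, 20]
Pass 4: Select minimum 20 at index 5, swap -> [0, 8, 18, 20, 23, 25]


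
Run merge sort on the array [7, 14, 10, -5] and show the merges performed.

Divide and conquer:
  Merge [7] + [14] -> [7, 14]
  Merge [10] + [-5] -> [-5, 10]
  Merge [7, 14] + [-5, 10] -> [-5, 7, 10, 14]


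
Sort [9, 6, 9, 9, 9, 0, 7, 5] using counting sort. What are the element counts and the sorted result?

Count array: [1, 0, 0, 0, 0, 1, 1, 1, 0, 4]
(count[i] = number of elements equal to i)
Cumulative count: [1, 1, 1, 1, 1, 2, 3, 4, 4, 8]
Sorted: [0, 5, 6, 7, 9, 9, 9, 9]


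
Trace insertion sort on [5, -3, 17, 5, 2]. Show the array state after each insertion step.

First element 5 is already 'sorted'
Insert -3: shifted 1 elements -> [-3, 5, 17, 5, 2]
Insert 17: shifted 0 elements -> [-3, 5, 17, 5, 2]
Insert 5: shifted 1 elements -> [-3, 5, 5, 17, 2]
Insert 2: shifted 3 elements -> [-3, 2, 5, 5, 17]


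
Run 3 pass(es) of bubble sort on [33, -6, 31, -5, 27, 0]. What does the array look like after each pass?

After pass 1: [-6, 31, -5, 27, 0, 33] (5 swaps)
After pass 2: [-6, -5, 27, 0, 31, 33] (3 swaps)
After pass 3: [-6, -5, 0, 27, 31, 33] (1 swaps)
Total swaps: 9


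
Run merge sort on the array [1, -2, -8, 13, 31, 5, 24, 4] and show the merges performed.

Divide and conquer:
  Merge [1] + [-2] -> [-2, 1]
  Merge [-8] + [13] -> [-8, 13]
  Merge [-2, 1] + [-8, 13] -> [-8, -2, 1, 13]
  Merge [31] + [5] -> [5, 31]
  Merge [24] + [4] -> [4, 24]
  Merge [5, 31] + [4, 24] -> [4, 5, 24, 31]
  Merge [-8, -2, 1, 13] + [4, 5, 24, 31] -> [-8, -2, 1, 4, 5, 13, 24, 31]


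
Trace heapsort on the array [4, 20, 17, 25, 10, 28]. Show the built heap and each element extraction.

Build heap: [28, 25, 17, 20, 10, 4]
Extract 28: [25, 20, 17, 4, 10, 28]
Extract 25: [20, 10, 17, 4, 25, 28]
Extract 20: [17, 10, 4, 20, 25, 28]
Extract 17: [10, 4, 17, 20, 25, 28]
Extract 10: [4, 10, 17, 20, 25, 28]


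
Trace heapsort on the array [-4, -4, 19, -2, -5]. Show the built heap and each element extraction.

Build heap: [19, -2, -4, -4, -5]
Extract 19: [-2, -4, -4, -5, 19]
Extract -2: [-4, -5, -4, -2, 19]
Extract -4: [-4, -5, -4, -2, 19]
Extract -4: [-5, -4, -4, -2, 19]


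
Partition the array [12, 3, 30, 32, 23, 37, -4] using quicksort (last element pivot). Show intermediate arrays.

Partition 1: pivot=-4 at index 0 -> [-4, 3, 30, 32, 23, 37, 12]
Partition 2: pivot=12 at index 2 -> [-4, 3, 12, 32, 23, 37, 30]
Partition 3: pivot=30 at index 4 -> [-4, 3, 12, 23, 30, 37, 32]
Partition 4: pivot=32 at index 5 -> [-4, 3, 12, 23, 30, 32, 37]


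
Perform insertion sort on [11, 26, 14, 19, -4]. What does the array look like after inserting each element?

First element 11 is already 'sorted'
Insert 26: shifted 0 elements -> [11, 26, 14, 19, -4]
Insert 14: shifted 1 elements -> [11, 14, 26, 19, -4]
Insert 19: shifted 1 elements -> [11, 14, 19, 26, -4]
Insert -4: shifted 4 elements -> [-4, 11, 14, 19, 26]


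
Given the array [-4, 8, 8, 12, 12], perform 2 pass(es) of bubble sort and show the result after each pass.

After pass 1: [-4, 8, 8, 12, 12] (0 swaps)
After pass 2: [-4, 8, 8, 12, 12] (0 swaps)
Total swaps: 0


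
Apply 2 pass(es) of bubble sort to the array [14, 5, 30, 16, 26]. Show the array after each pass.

After pass 1: [5, 14, 16, 26, 30] (3 swaps)
After pass 2: [5, 14, 16, 26, 30] (0 swaps)
Total swaps: 3


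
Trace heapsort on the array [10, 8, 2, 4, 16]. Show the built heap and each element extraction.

Build heap: [16, 10, 2, 4, 8]
Extract 16: [10, 8, 2, 4, 16]
Extract 10: [8, 4, 2, 10, 16]
Extract 8: [4, 2, 8, 10, 16]
Extract 4: [2, 4, 8, 10, 16]


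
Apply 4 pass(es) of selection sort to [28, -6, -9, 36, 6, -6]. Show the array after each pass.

Pass 1: Select minimum -9 at index 2, swap -> [-9, -6, 28, 36, 6, -6]
Pass 2: Select minimum -6 at index 1, swap -> [-9, -6, 28, 36, 6, -6]
Pass 3: Select minimum -6 at index 5, swap -> [-9, -6, -6, 36, 6, 28]
Pass 4: Select minimum 6 at index 4, swap -> [-9, -6, -6, 6, 36, 28]


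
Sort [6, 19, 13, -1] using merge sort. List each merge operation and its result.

Divide and conquer:
  Merge [6] + [19] -> [6, 19]
  Merge [13] + [-1] -> [-1, 13]
  Merge [6, 19] + [-1, 13] -> [-1, 6, 13, 19]


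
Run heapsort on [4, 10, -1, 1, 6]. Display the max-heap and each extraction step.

Build heap: [10, 6, -1, 1, 4]
Extract 10: [6, 4, -1, 1, 10]
Extract 6: [4, 1, -1, 6, 10]
Extract 4: [1, -1, 4, 6, 10]
Extract 1: [-1, 1, 4, 6, 10]


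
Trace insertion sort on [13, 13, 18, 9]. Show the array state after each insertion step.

First element 13 is already 'sorted'
Insert 13: shifted 0 elements -> [13, 13, 18, 9]
Insert 18: shifted 0 elements -> [13, 13, 18, 9]
Insert 9: shifted 3 elements -> [9, 13, 13, 18]


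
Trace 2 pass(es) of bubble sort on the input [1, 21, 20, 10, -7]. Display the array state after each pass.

After pass 1: [1, 20, 10, -7, 21] (3 swaps)
After pass 2: [1, 10, -7, 20, 21] (2 swaps)
Total swaps: 5


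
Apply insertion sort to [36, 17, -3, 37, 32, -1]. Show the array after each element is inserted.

First element 36 is already 'sorted'
Insert 17: shifted 1 elements -> [17, 36, -3, 37, 32, -1]
Insert -3: shifted 2 elements -> [-3, 17, 36, 37, 32, -1]
Insert 37: shifted 0 elements -> [-3, 17, 36, 37, 32, -1]
Insert 32: shifted 2 elements -> [-3, 17, 32, 36, 37, -1]
Insert -1: shifted 4 elements -> [-3, -1, 17, 32, 36, 37]


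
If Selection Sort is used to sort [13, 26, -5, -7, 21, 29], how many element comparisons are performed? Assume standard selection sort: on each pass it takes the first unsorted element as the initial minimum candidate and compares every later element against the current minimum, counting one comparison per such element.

Pass 1: scan indices 1..5 for the minimum = 5 comparison(s); min is -7, place at index 0 -> [-7, 26, -5, 13, 21, 29]
Pass 2: scan indices 2..5 for the minimum = 4 comparison(s); min is -5, place at index 1 -> [-7, -5, 26, 13, 21, 29]
Pass 3: scan indices 3..5 for the minimum = 3 comparison(s); min is 13, place at index 2 -> [-7, -5, 13, 26, 21, 29]
Pass 4: scan indices 4..5 for the minimum = 2 comparison(s); min is 21, place at index 3 -> [-7, -5, 13, 21, 26, 29]
Pass 5: scan indices 5..5 for the minimum = 1 comparison(s); min is 26, place at index 4 -> [-7, -5, 13, 21, 26, 29]
Selection sort always scans the whole unsorted suffix, so the count is (n-1) + (n-2) + ... + 1 = n(n-1)/2 = 6*5/2 = 15 regardless of the input order.
Total comparisons: 5 + 4 + 3 + 2 + 1 = 15


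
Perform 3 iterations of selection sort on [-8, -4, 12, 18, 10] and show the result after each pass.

Pass 1: Select minimum -8 at index 0, swap -> [-8, -4, 12, 18, 10]
Pass 2: Select minimum -4 at index 1, swap -> [-8, -4, 12, 18, 10]
Pass 3: Select minimum 10 at index 4, swap -> [-8, -4, 10, 18, 12]


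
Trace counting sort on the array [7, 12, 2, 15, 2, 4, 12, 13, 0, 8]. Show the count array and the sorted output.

Count array: [1, 0, 2, 0, 1, 0, 0, 1, 1, 0, 0, 0, 2, 1, 0, 1]
(count[i] = number of elements equal to i)
Cumulative count: [1, 1, 3, 3, 4, 4, 4, 5, 6, 6, 6, 6, 8, 9, 9, 10]
Sorted: [0, 2, 2, 4, 7, 8, 12, 12, 13, 15]


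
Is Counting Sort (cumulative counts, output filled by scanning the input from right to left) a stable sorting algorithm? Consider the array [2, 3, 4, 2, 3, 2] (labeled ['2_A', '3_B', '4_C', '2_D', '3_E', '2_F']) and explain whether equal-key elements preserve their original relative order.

Trace Counting Sort on the labeled array (the key is the number; the letter only tracks identity):
  Counts for values 0..4: [0, 0, 3, 2, 1]
  Cumulative counts: [0, 0, 3, 5, 6]
  Scan right to left: place 2_F at output index 2
  Scan right to left: place 3_E at output index 4
  Scan right to left: place 2_D at output index 1
  Scan right to left: place 4_C at output index 5
  Scan right to left: place 3_B at output index 3
  Scan right to left: place 2_A at output index 0
  Output: [2_A, 2_D, 2_F, 3_B, 3_E, 4_C]
Equal keys:
  value 2: originally 2_A, 2_D, 2_F; after sorting 2_A, 2_D, 2_F -> order preserved
  value 3: originally 3_B, 3_E; after sorting 3_B, 3_E -> order preserved
All equal keys kept their original relative order. Counting Sort is stable: scanning the input right to left with decreasing cumulative counts places later duplicates at later output positions.
Answer: Stable


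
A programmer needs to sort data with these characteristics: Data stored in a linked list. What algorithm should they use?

Best choice: Merge sort
Reason: Merge sort doesn't require random access; can be done in O(1) extra space for linked lists


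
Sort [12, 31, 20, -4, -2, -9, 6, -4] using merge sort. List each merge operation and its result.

Divide and conquer:
  Merge [12] + [31] -> [12, 31]
  Merge [20] + [-4] -> [-4, 20]
  Merge [12, 31] + [-4, 20] -> [-4, 12, 20, 31]
  Merge [-2] + [-9] -> [-9, -2]
  Merge [6] + [-4] -> [-4, 6]
  Merge [-9, -2] + [-4, 6] -> [-9, -4, -2, 6]
  Merge [-4, 12, 20, 31] + [-9, -4, -2, 6] -> [-9, -4, -4, -2, 6, 12, 20, 31]


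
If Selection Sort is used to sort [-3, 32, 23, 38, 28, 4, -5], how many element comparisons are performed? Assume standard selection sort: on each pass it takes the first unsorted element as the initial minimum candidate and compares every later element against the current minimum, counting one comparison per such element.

Pass 1: scan indices 1..6 for the minimum = 6 comparison(s); min is -5, place at index 0 -> [-5, 32, 23, 38, 28, 4, -3]
Pass 2: scan indices 2..6 for the minimum = 5 comparison(s); min is -3, place at index 1 -> [-5, -3, 23, 38, 28, 4, 32]
Pass 3: scan indices 3..6 for the minimum = 4 comparison(s); min is 4, place at index 2 -> [-5, -3, 4, 38, 28, 23, 32]
Pass 4: scan indices 4..6 for the minimum = 3 comparison(s); min is 23, place at index 3 -> [-5, -3, 4, 23, 28, 38, 32]
Pass 5: scan indices 5..6 for the minimum = 2 comparison(s); min is 28, place at index 4 -> [-5, -3, 4, 23, 28, 38, 32]
Pass 6: scan indices 6..6 for the minimum = 1 comparison(s); min is 32, place at index 5 -> [-5, -3, 4, 23, 28, 32, 38]
Selection sort always scans the whole unsorted suffix, so the count is (n-1) + (n-2) + ... + 1 = n(n-1)/2 = 7*6/2 = 21 regardless of the input order.
Total comparisons: 6 + 5 + 4 + 3 + 2 + 1 = 21


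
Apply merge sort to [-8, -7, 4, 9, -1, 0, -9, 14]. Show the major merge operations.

Divide and conquer:
  Merge [-8] + [-7] -> [-8, -7]
  Merge [4] + [9] -> [4, 9]
  Merge [-8, -7] + [4, 9] -> [-8, -7, 4, 9]
  Merge [-1] + [0] -> [-1, 0]
  Merge [-9] + [14] -> [-9, 14]
  Merge [-1, 0] + [-9, 14] -> [-9, -1, 0, 14]
  Merge [-8, -7, 4, 9] + [-9, -1, 0, 14] -> [-9, -8, -7, -1, 0, 4, 9, 14]


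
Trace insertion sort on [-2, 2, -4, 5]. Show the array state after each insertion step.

First element -2 is already 'sorted'
Insert 2: shifted 0 elements -> [-2, 2, -4, 5]
Insert -4: shifted 2 elements -> [-4, -2, 2, 5]
Insert 5: shifted 0 elements -> [-4, -2, 2, 5]


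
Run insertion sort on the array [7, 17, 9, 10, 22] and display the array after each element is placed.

First element 7 is already 'sorted'
Insert 17: shifted 0 elements -> [7, 17, 9, 10, 22]
Insert 9: shifted 1 elements -> [7, 9, 17, 10, 22]
Insert 10: shifted 1 elements -> [7, 9, 10, 17, 22]
Insert 22: shifted 0 elements -> [7, 9, 10, 17, 22]


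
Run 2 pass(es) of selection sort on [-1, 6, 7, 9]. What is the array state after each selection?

Pass 1: Select minimum -1 at index 0, swap -> [-1, 6, 7, 9]
Pass 2: Select minimum 6 at index 1, swap -> [-1, 6, 7, 9]


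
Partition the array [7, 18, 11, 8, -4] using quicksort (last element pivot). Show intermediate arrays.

Partition 1: pivot=-4 at index 0 -> [-4, 18, 11, 8, 7]
Partition 2: pivot=7 at index 1 -> [-4, 7, 11, 8, 18]
Partition 3: pivot=18 at index 4 -> [-4, 7, 11, 8, 18]
Partition 4: pivot=8 at index 2 -> [-4, 7, 8, 11, 18]


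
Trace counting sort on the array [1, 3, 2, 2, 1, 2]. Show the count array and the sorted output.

Count array: [0, 2, 3, 1]
(count[i] = number of elements equal to i)
Cumulative count: [0, 2, 5, 6]
Sorted: [1, 1, 2, 2, 2, 3]


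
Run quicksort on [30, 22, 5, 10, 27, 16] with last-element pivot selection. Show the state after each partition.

Partition 1: pivot=16 at index 2 -> [5, 10, 16, 22, 27, 30]
Partition 2: pivot=10 at index 1 -> [5, 10, 16, 22, 27, 30]
Partition 3: pivot=30 at index 5 -> [5, 10, 16, 22, 27, 30]
Partition 4: pivot=27 at index 4 -> [5, 10, 16, 22, 27, 30]


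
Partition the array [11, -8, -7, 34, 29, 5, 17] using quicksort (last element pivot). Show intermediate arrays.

Partition 1: pivot=17 at index 4 -> [11, -8, -7, 5, 17, 34, 29]
Partition 2: pivot=5 at index 2 -> [-8, -7, 5, 11, 17, 34, 29]
Partition 3: pivot=-7 at index 1 -> [-8, -7, 5, 11, 17, 34, 29]
Partition 4: pivot=29 at index 5 -> [-8, -7, 5, 11, 17, 29, 34]


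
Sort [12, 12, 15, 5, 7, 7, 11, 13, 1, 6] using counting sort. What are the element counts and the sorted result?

Count array: [0, 1, 0, 0, 0, 1, 1, 2, 0, 0, 0, 1, 2, 1, 0, 1]
(count[i] = number of elements equal to i)
Cumulative count: [0, 1, 1, 1, 1, 2, 3, 5, 5, 5, 5, 6, 8, 9, 9, 10]
Sorted: [1, 5, 6, 7, 7, 11, 12, 12, 13, 15]


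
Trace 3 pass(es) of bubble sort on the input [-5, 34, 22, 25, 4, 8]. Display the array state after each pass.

After pass 1: [-5, 22, 25, 4, 8, 34] (4 swaps)
After pass 2: [-5, 22, 4, 8, 25, 34] (2 swaps)
After pass 3: [-5, 4, 8, 22, 25, 34] (2 swaps)
Total swaps: 8


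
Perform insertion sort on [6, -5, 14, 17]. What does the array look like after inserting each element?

First element 6 is already 'sorted'
Insert -5: shifted 1 elements -> [-5, 6, 14, 17]
Insert 14: shifted 0 elements -> [-5, 6, 14, 17]
Insert 17: shifted 0 elements -> [-5, 6, 14, 17]


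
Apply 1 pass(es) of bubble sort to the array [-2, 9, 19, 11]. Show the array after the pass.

After pass 1: [-2, 9, 11, 19] (1 swaps)
Total swaps: 1


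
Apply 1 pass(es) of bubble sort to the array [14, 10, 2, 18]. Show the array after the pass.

After pass 1: [10, 2, 14, 18] (2 swaps)
Total swaps: 2


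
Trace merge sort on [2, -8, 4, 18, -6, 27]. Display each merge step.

Divide and conquer:
  Merge [-8] + [4] -> [-8, 4]
  Merge [2] + [-8, 4] -> [-8, 2, 4]
  Merge [-6] + [27] -> [-6, 27]
  Merge [18] + [-6, 27] -> [-6, 18, 27]
  Merge [-8, 2, 4] + [-6, 18, 27] -> [-8, -6, 2, 4, 18, 27]


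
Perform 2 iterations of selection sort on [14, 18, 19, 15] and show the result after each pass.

Pass 1: Select minimum 14 at index 0, swap -> [14, 18, 19, 15]
Pass 2: Select minimum 15 at index 3, swap -> [14, 15, 19, 18]


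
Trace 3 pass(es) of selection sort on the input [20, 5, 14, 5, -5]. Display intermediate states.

Pass 1: Select minimum -5 at index 4, swap -> [-5, 5, 14, 5, 20]
Pass 2: Select minimum 5 at index 1, swap -> [-5, 5, 14, 5, 20]
Pass 3: Select minimum 5 at index 3, swap -> [-5, 5, 5, 14, 20]


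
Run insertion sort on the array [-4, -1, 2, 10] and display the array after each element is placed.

First element -4 is already 'sorted'
Insert -1: shifted 0 elements -> [-4, -1, 2, 10]
Insert 2: shifted 0 elements -> [-4, -1, 2, 10]
Insert 10: shifted 0 elements -> [-4, -1, 2, 10]


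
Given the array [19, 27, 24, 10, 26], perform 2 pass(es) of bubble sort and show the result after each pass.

After pass 1: [19, 24, 10, 26, 27] (3 swaps)
After pass 2: [19, 10, 24, 26, 27] (1 swaps)
Total swaps: 4


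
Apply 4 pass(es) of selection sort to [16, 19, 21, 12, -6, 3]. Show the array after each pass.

Pass 1: Select minimum -6 at index 4, swap -> [-6, 19, 21, 12, 16, 3]
Pass 2: Select minimum 3 at index 5, swap -> [-6, 3, 21, 12, 16, 19]
Pass 3: Select minimum 12 at index 3, swap -> [-6, 3, 12, 21, 16, 19]
Pass 4: Select minimum 16 at index 4, swap -> [-6, 3, 12, 16, 21, 19]


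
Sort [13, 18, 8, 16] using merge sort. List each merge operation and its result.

Divide and conquer:
  Merge [13] + [18] -> [13, 18]
  Merge [8] + [16] -> [8, 16]
  Merge [13, 18] + [8, 16] -> [8, 13, 16, 18]


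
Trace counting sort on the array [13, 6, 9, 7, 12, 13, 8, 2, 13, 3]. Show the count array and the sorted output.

Count array: [0, 0, 1, 1, 0, 0, 1, 1, 1, 1, 0, 0, 1, 3]
(count[i] = number of elements equal to i)
Cumulative count: [0, 0, 1, 2, 2, 2, 3, 4, 5, 6, 6, 6, 7, 10]
Sorted: [2, 3, 6, 7, 8, 9, 12, 13, 13, 13]


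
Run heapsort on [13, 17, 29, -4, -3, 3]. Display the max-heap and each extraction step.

Build heap: [29, 17, 13, -4, -3, 3]
Extract 29: [17, 3, 13, -4, -3, 29]
Extract 17: [13, 3, -3, -4, 17, 29]
Extract 13: [3, -4, -3, 13, 17, 29]
Extract 3: [-3, -4, 3, 13, 17, 29]
Extract -3: [-4, -3, 3, 13, 17, 29]


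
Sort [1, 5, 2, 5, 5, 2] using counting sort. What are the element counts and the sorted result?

Count array: [0, 1, 2, 0, 0, 3]
(count[i] = number of elements equal to i)
Cumulative count: [0, 1, 3, 3, 3, 6]
Sorted: [1, 2, 2, 5, 5, 5]


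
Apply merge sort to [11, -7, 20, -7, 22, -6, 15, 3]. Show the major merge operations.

Divide and conquer:
  Merge [11] + [-7] -> [-7, 11]
  Merge [20] + [-7] -> [-7, 20]
  Merge [-7, 11] + [-7, 20] -> [-7, -7, 11, 20]
  Merge [22] + [-6] -> [-6, 22]
  Merge [15] + [3] -> [3, 15]
  Merge [-6, 22] + [3, 15] -> [-6, 3, 15, 22]
  Merge [-7, -7, 11, 20] + [-6, 3, 15, 22] -> [-7, -7, -6, 3, 11, 15, 20, 22]


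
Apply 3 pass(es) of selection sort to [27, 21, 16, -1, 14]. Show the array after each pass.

Pass 1: Select minimum -1 at index 3, swap -> [-1, 21, 16, 27, 14]
Pass 2: Select minimum 14 at index 4, swap -> [-1, 14, 16, 27, 21]
Pass 3: Select minimum 16 at index 2, swap -> [-1, 14, 16, 27, 21]


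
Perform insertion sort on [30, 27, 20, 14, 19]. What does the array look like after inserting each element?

First element 30 is already 'sorted'
Insert 27: shifted 1 elements -> [27, 30, 20, 14, 19]
Insert 20: shifted 2 elements -> [20, 27, 30, 14, 19]
Insert 14: shifted 3 elements -> [14, 20, 27, 30, 19]
Insert 19: shifted 3 elements -> [14, 19, 20, 27, 30]


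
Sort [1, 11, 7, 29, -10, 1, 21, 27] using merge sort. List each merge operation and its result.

Divide and conquer:
  Merge [1] + [11] -> [1, 11]
  Merge [7] + [29] -> [7, 29]
  Merge [1, 11] + [7, 29] -> [1, 7, 11, 29]
  Merge [-10] + [1] -> [-10, 1]
  Merge [21] + [27] -> [21, 27]
  Merge [-10, 1] + [21, 27] -> [-10, 1, 21, 27]
  Merge [1, 7, 11, 29] + [-10, 1, 21, 27] -> [-10, 1, 1, 7, 11, 21, 27, 29]


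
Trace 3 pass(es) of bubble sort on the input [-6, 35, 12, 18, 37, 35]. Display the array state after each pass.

After pass 1: [-6, 12, 18, 35, 35, 37] (3 swaps)
After pass 2: [-6, 12, 18, 35, 35, 37] (0 swaps)
After pass 3: [-6, 12, 18, 35, 35, 37] (0 swaps)
Total swaps: 3


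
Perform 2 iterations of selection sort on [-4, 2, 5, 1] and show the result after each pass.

Pass 1: Select minimum -4 at index 0, swap -> [-4, 2, 5, 1]
Pass 2: Select minimum 1 at index 3, swap -> [-4, 1, 5, 2]


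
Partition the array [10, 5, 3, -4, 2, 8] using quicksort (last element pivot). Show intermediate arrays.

Partition 1: pivot=8 at index 4 -> [5, 3, -4, 2, 8, 10]
Partition 2: pivot=2 at index 1 -> [-4, 2, 5, 3, 8, 10]
Partition 3: pivot=3 at index 2 -> [-4, 2, 3, 5, 8, 10]


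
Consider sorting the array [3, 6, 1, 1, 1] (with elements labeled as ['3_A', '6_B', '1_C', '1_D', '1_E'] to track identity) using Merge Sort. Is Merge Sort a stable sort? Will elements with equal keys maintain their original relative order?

Trace Merge Sort on the labeled array (the key is the number; the letter only tracks identity):
  Merge [3_A] + [6_B] -> [3_A, 6_B]
  Merge [1_D] + [1_E] -> [1_D, 1_E]
  Merge [1_C] + [1_D, 1_E] -> [1_C, 1_D, 1_E]
  Merge [3_A, 6_B] + [1_C, 1_D, 1_E] -> [1_C, 1_D, 1_E, 3_A, 6_B]
Final order: [1_C, 1_D, 1_E, 3_A, 6_B]
Equal keys:
  value 1: originally 1_C, 1_D, 1_E; after sorting 1_C, 1_D, 1_E -> order preserved
All equal keys kept their original relative order. Merge Sort is stable: when the heads of the two halves are equal the merge takes from the left half first.
Answer: Stable


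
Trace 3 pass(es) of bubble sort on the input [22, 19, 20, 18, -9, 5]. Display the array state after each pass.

After pass 1: [19, 20, 18, -9, 5, 22] (5 swaps)
After pass 2: [19, 18, -9, 5, 20, 22] (3 swaps)
After pass 3: [18, -9, 5, 19, 20, 22] (3 swaps)
Total swaps: 11


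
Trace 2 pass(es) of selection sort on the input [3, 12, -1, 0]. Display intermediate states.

Pass 1: Select minimum -1 at index 2, swap -> [-1, 12, 3, 0]
Pass 2: Select minimum 0 at index 3, swap -> [-1, 0, 3, 12]


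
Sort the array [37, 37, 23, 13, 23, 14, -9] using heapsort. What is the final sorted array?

Build heap: [37, 37, 23, 13, 23, 14, -9]
Extract 37: [37, 23, 23, 13, -9, 14, 37]
Extract 37: [23, 14, 23, 13, -9, 37, 37]
Extract 23: [23, 14, -9, 13, 23, 37, 37]
Extract 23: [14, 13, -9, 23, 23, 37, 37]
Extract 14: [13, -9, 14, 23, 23, 37, 37]
Extract 13: [-9, 13, 14, 23, 23, 37, 37]


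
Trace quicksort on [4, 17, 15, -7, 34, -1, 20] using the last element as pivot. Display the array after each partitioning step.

Partition 1: pivot=20 at index 5 -> [4, 17, 15, -7, -1, 20, 34]
Partition 2: pivot=-1 at index 1 -> [-7, -1, 15, 4, 17, 20, 34]
Partition 3: pivot=17 at index 4 -> [-7, -1, 15, 4, 17, 20, 34]
Partition 4: pivot=4 at index 2 -> [-7, -1, 4, 15, 17, 20, 34]


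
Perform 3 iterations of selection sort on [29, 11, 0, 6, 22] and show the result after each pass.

Pass 1: Select minimum 0 at index 2, swap -> [0, 11, 29, 6, 22]
Pass 2: Select minimum 6 at index 3, swap -> [0, 6, 29, 11, 22]
Pass 3: Select minimum 11 at index 3, swap -> [0, 6, 11, 29, 22]


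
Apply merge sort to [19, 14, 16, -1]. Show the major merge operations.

Divide and conquer:
  Merge [19] + [14] -> [14, 19]
  Merge [16] + [-1] -> [-1, 16]
  Merge [14, 19] + [-1, 16] -> [-1, 14, 16, 19]


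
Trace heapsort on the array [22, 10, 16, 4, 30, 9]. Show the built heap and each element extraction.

Build heap: [30, 22, 16, 4, 10, 9]
Extract 30: [22, 10, 16, 4, 9, 30]
Extract 22: [16, 10, 9, 4, 22, 30]
Extract 16: [10, 4, 9, 16, 22, 30]
Extract 10: [9, 4, 10, 16, 22, 30]
Extract 9: [4, 9, 10, 16, 22, 30]


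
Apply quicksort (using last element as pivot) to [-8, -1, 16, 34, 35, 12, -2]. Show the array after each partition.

Partition 1: pivot=-2 at index 1 -> [-8, -2, 16, 34, 35, 12, -1]
Partition 2: pivot=-1 at index 2 -> [-8, -2, -1, 34, 35, 12, 16]
Partition 3: pivot=16 at index 4 -> [-8, -2, -1, 12, 16, 34, 35]
Partition 4: pivot=35 at index 6 -> [-8, -2, -1, 12, 16, 34, 35]


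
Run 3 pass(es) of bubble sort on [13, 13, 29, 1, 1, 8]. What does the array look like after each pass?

After pass 1: [13, 13, 1, 1, 8, 29] (3 swaps)
After pass 2: [13, 1, 1, 8, 13, 29] (3 swaps)
After pass 3: [1, 1, 8, 13, 13, 29] (3 swaps)
Total swaps: 9


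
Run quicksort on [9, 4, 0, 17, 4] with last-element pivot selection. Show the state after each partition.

Partition 1: pivot=4 at index 2 -> [4, 0, 4, 17, 9]
Partition 2: pivot=0 at index 0 -> [0, 4, 4, 17, 9]
Partition 3: pivot=9 at index 3 -> [0, 4, 4, 9, 17]


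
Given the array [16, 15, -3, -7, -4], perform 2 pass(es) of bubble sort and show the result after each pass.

After pass 1: [15, -3, -7, -4, 16] (4 swaps)
After pass 2: [-3, -7, -4, 15, 16] (3 swaps)
Total swaps: 7


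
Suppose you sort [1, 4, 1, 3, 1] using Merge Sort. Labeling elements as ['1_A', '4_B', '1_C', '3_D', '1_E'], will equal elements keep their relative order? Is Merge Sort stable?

Trace Merge Sort on the labeled array (the key is the number; the letter only tracks identity):
  Merge [1_A] + [4_B] -> [1_A, 4_B]
  Merge [3_D] + [1_E] -> [1_E, 3_D]
  Merge [1_C] + [1_E, 3_D] -> [1_C, 1_E, 3_D]
  Merge [1_A, 4_B] + [1_C, 1_E, 3_D] -> [1_A, 1_C, 1_E, 3_D, 4_B]
Final order: [1_A, 1_C, 1_E, 3_D, 4_B]
Equal keys:
  value 1: originally 1_A, 1_C, 1_E; after sorting 1_A, 1_C, 1_E -> order preserved
All equal keys kept their original relative order. Merge Sort is stable: when the heads of the two halves are equal the merge takes from the left half first.
Answer: Stable


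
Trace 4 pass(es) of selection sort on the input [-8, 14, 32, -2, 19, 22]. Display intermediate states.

Pass 1: Select minimum -8 at index 0, swap -> [-8, 14, 32, -2, 19, 22]
Pass 2: Select minimum -2 at index 3, swap -> [-8, -2, 32, 14, 19, 22]
Pass 3: Select minimum 14 at index 3, swap -> [-8, -2, 14, 32, 19, 22]
Pass 4: Select minimum 19 at index 4, swap -> [-8, -2, 14, 19, 32, 22]


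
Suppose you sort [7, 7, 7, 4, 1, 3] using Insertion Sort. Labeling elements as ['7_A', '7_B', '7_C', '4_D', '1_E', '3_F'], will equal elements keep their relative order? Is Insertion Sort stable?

Trace Insertion Sort on the labeled array (the key is the number; the letter only tracks identity):
  Insert 7_B at index 1: [7_A, 7_B, 7_C, 4_D, 1_E, 3_F]
  Insert 7_C at index 2: [7_A, 7_B, 7_C, 4_D, 1_E, 3_F]
  Insert 4_D at index 0: [4_D, 7_A, 7_B, 7_C, 1_E, 3_F]
  Insert 1_E at index 0: [1_E, 4_D, 7_A, 7_B, 7_C, 3_F]
  Insert 3_F at index 1: [1_E, 3_F, 4_D, 7_A, 7_B, 7_C]
Final order: [1_E, 3_F, 4_D, 7_A, 7_B, 7_C]
Equal keys:
  value 7: originally 7_A, 7_B, 7_C; after sorting 7_A, 7_B, 7_C -> order preserved
All equal keys kept their original relative order. Insertion Sort is stable: elements are shifted only while they are strictly greater than the key, so a key is inserted after any equal elements already placed.
Answer: Stable


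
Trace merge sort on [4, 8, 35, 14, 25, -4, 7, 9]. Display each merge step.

Divide and conquer:
  Merge [4] + [8] -> [4, 8]
  Merge [35] + [14] -> [14, 35]
  Merge [4, 8] + [14, 35] -> [4, 8, 14, 35]
  Merge [25] + [-4] -> [-4, 25]
  Merge [7] + [9] -> [7, 9]
  Merge [-4, 25] + [7, 9] -> [-4, 7, 9, 25]
  Merge [4, 8, 14, 35] + [-4, 7, 9, 25] -> [-4, 4, 7, 8, 9, 14, 25, 35]


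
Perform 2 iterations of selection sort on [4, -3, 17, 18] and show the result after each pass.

Pass 1: Select minimum -3 at index 1, swap -> [-3, 4, 17, 18]
Pass 2: Select minimum 4 at index 1, swap -> [-3, 4, 17, 18]


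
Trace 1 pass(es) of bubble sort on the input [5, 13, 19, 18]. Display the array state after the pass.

After pass 1: [5, 13, 18, 19] (1 swaps)
Total swaps: 1


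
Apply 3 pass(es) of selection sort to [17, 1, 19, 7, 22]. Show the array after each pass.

Pass 1: Select minimum 1 at index 1, swap -> [1, 17, 19, 7, 22]
Pass 2: Select minimum 7 at index 3, swap -> [1, 7, 19, 17, 22]
Pass 3: Select minimum 17 at index 3, swap -> [1, 7, 17, 19, 22]


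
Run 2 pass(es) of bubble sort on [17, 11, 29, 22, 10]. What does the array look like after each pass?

After pass 1: [11, 17, 22, 10, 29] (3 swaps)
After pass 2: [11, 17, 10, 22, 29] (1 swaps)
Total swaps: 4


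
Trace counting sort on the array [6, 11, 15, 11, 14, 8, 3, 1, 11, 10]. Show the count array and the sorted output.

Count array: [0, 1, 0, 1, 0, 0, 1, 0, 1, 0, 1, 3, 0, 0, 1, 1]
(count[i] = number of elements equal to i)
Cumulative count: [0, 1, 1, 2, 2, 2, 3, 3, 4, 4, 5, 8, 8, 8, 9, 10]
Sorted: [1, 3, 6, 8, 10, 11, 11, 11, 14, 15]


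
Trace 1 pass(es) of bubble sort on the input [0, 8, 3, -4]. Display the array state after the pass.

After pass 1: [0, 3, -4, 8] (2 swaps)
Total swaps: 2


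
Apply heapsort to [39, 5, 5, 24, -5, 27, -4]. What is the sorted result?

Build heap: [39, 24, 27, 5, -5, 5, -4]
Extract 39: [27, 24, 5, 5, -5, -4, 39]
Extract 27: [24, 5, 5, -4, -5, 27, 39]
Extract 24: [5, -4, 5, -5, 24, 27, 39]
Extract 5: [5, -4, -5, 5, 24, 27, 39]
Extract 5: [-4, -5, 5, 5, 24, 27, 39]
Extract -4: [-5, -4, 5, 5, 24, 27, 39]


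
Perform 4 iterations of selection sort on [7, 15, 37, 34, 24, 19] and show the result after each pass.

Pass 1: Select minimum 7 at index 0, swap -> [7, 15, 37, 34, 24, 19]
Pass 2: Select minimum 15 at index 1, swap -> [7, 15, 37, 34, 24, 19]
Pass 3: Select minimum 19 at index 5, swap -> [7, 15, 19, 34, 24, 37]
Pass 4: Select minimum 24 at index 4, swap -> [7, 15, 19, 24, 34, 37]


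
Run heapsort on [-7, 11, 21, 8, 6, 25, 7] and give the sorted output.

Build heap: [25, 11, 21, 8, 6, -7, 7]
Extract 25: [21, 11, 7, 8, 6, -7, 25]
Extract 21: [11, 8, 7, -7, 6, 21, 25]
Extract 11: [8, 6, 7, -7, 11, 21, 25]
Extract 8: [7, 6, -7, 8, 11, 21, 25]
Extract 7: [6, -7, 7, 8, 11, 21, 25]
Extract 6: [-7, 6, 7, 8, 11, 21, 25]


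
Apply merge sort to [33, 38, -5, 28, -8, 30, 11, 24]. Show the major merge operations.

Divide and conquer:
  Merge [33] + [38] -> [33, 38]
  Merge [-5] + [28] -> [-5, 28]
  Merge [33, 38] + [-5, 28] -> [-5, 28, 33, 38]
  Merge [-8] + [30] -> [-8, 30]
  Merge [11] + [24] -> [11, 24]
  Merge [-8, 30] + [11, 24] -> [-8, 11, 24, 30]
  Merge [-5, 28, 33, 38] + [-8, 11, 24, 30] -> [-8, -5, 11, 24, 28, 30, 33, 38]


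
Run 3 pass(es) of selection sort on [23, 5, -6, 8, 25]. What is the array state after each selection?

Pass 1: Select minimum -6 at index 2, swap -> [-6, 5, 23, 8, 25]
Pass 2: Select minimum 5 at index 1, swap -> [-6, 5, 23, 8, 25]
Pass 3: Select minimum 8 at index 3, swap -> [-6, 5, 8, 23, 25]


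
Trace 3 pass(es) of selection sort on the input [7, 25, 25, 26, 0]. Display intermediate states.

Pass 1: Select minimum 0 at index 4, swap -> [0, 25, 25, 26, 7]
Pass 2: Select minimum 7 at index 4, swap -> [0, 7, 25, 26, 25]
Pass 3: Select minimum 25 at index 2, swap -> [0, 7, 25, 26, 25]


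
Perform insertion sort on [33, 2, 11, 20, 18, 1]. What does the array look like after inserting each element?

First element 33 is already 'sorted'
Insert 2: shifted 1 elements -> [2, 33, 11, 20, 18, 1]
Insert 11: shifted 1 elements -> [2, 11, 33, 20, 18, 1]
Insert 20: shifted 1 elements -> [2, 11, 20, 33, 18, 1]
Insert 18: shifted 2 elements -> [2, 11, 18, 20, 33, 1]
Insert 1: shifted 5 elements -> [1, 2, 11, 18, 20, 33]


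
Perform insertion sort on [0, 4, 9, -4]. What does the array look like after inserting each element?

First element 0 is already 'sorted'
Insert 4: shifted 0 elements -> [0, 4, 9, -4]
Insert 9: shifted 0 elements -> [0, 4, 9, -4]
Insert -4: shifted 3 elements -> [-4, 0, 4, 9]


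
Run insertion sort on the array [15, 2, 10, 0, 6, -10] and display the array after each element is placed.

First element 15 is already 'sorted'
Insert 2: shifted 1 elements -> [2, 15, 10, 0, 6, -10]
Insert 10: shifted 1 elements -> [2, 10, 15, 0, 6, -10]
Insert 0: shifted 3 elements -> [0, 2, 10, 15, 6, -10]
Insert 6: shifted 2 elements -> [0, 2, 6, 10, 15, -10]
Insert -10: shifted 5 elements -> [-10, 0, 2, 6, 10, 15]


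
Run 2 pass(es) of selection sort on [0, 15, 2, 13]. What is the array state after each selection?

Pass 1: Select minimum 0 at index 0, swap -> [0, 15, 2, 13]
Pass 2: Select minimum 2 at index 2, swap -> [0, 2, 15, 13]


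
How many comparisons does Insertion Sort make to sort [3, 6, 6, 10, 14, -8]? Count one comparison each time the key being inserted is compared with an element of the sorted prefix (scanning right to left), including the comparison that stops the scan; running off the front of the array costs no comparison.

Insert 6: 3 <= 6 (stop) = 1 comparison(s) -> [3, 6, 6, 10, 14, -8]
Insert 6: 6 <= 6 (stop) = 1 comparison(s) -> [3, 6, 6, 10, 14, -8]
Insert 10: 6 <= 10 (stop) = 1 comparison(s) -> [3, 6, 6, 10, 14, -8]
Insert 14: 10 <= 14 (stop) = 1 comparison(s) -> [3, 6, 6, 10, 14, -8]
Insert -8: 14 > -8 (shift), 10 > -8 (shift), 6 > -8 (shift), 6 > -8 (shift), 3 > -8 (shift), reached front = 5 comparison(s) -> [-8, 3, 6, 6, 10, 14]
Total comparisons: 1 + 1 + 1 + 1 + 5 = 9


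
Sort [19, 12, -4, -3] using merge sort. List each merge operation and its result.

Divide and conquer:
  Merge [19] + [12] -> [12, 19]
  Merge [-4] + [-3] -> [-4, -3]
  Merge [12, 19] + [-4, -3] -> [-4, -3, 12, 19]


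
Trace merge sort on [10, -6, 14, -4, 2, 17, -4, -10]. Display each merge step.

Divide and conquer:
  Merge [10] + [-6] -> [-6, 10]
  Merge [14] + [-4] -> [-4, 14]
  Merge [-6, 10] + [-4, 14] -> [-6, -4, 10, 14]
  Merge [2] + [17] -> [2, 17]
  Merge [-4] + [-10] -> [-10, -4]
  Merge [2, 17] + [-10, -4] -> [-10, -4, 2, 17]
  Merge [-6, -4, 10, 14] + [-10, -4, 2, 17] -> [-10, -6, -4, -4, 2, 10, 14, 17]


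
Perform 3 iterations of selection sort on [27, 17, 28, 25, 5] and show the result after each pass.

Pass 1: Select minimum 5 at index 4, swap -> [5, 17, 28, 25, 27]
Pass 2: Select minimum 17 at index 1, swap -> [5, 17, 28, 25, 27]
Pass 3: Select minimum 25 at index 3, swap -> [5, 17, 25, 28, 27]


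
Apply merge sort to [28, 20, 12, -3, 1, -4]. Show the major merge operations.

Divide and conquer:
  Merge [20] + [12] -> [12, 20]
  Merge [28] + [12, 20] -> [12, 20, 28]
  Merge [1] + [-4] -> [-4, 1]
  Merge [-3] + [-4, 1] -> [-4, -3, 1]
  Merge [12, 20, 28] + [-4, -3, 1] -> [-4, -3, 1, 12, 20, 28]


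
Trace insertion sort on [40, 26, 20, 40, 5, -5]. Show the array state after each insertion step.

First element 40 is already 'sorted'
Insert 26: shifted 1 elements -> [26, 40, 20, 40, 5, -5]
Insert 20: shifted 2 elements -> [20, 26, 40, 40, 5, -5]
Insert 40: shifted 0 elements -> [20, 26, 40, 40, 5, -5]
Insert 5: shifted 4 elements -> [5, 20, 26, 40, 40, -5]
Insert -5: shifted 5 elements -> [-5, 5, 20, 26, 40, 40]
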